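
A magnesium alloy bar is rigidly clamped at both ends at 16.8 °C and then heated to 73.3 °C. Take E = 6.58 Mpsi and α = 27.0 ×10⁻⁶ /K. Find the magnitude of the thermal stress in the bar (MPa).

69.2 MPa

E = 6.58 Mpsi = 45.37 GPa.
ΔT = 56.50 K. Constrained thermal stress σ = E·α·ΔT = 45.37×10³ MPa × 27.0×10⁻⁶ × 56.50 = 69.2 MPa (compressive).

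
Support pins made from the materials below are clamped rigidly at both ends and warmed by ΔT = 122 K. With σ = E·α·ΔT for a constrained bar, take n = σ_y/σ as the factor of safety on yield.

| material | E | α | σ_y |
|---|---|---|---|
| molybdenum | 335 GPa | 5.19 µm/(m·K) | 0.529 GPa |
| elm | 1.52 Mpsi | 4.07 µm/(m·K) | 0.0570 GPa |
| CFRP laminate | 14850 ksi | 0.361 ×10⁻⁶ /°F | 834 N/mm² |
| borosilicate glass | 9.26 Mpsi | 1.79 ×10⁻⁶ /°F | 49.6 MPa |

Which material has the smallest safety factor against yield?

borosilicate glass

Converting E to GPa, α to ×10⁻⁶/K, σ_y to MPa, then σ and n for each:
  molybdenum: E = 335.0, α = 5.19, σ_y = 529.0 → σ = 212 MPa, n = 2.49
  elm: E = 10.48, α = 4.07, σ_y = 57.00 → σ = 5.20 MPa, n = 11.0
  CFRP laminate: E = 102.4, α = 0.650, σ_y = 834.0 → σ = 8.12 MPa, n = 103
  borosilicate glass: E = 63.85, α = 3.22, σ_y = 49.60 → σ = 25.1 MPa, n = 1.98
Smallest n: borosilicate glass with n = 1.98.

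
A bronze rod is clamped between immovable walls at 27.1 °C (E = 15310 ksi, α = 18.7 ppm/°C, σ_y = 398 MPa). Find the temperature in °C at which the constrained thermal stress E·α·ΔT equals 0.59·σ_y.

146 °C

E = 15310 ksi = 105.6 GPa.
E·α·ΔT = 234.8 MPa ⇒ ΔT = 234.8 / (105.6×10³ × 18.7×10⁻⁶) = 119.0 K.
T = 27.1 + 119.0 = 146.1 °C.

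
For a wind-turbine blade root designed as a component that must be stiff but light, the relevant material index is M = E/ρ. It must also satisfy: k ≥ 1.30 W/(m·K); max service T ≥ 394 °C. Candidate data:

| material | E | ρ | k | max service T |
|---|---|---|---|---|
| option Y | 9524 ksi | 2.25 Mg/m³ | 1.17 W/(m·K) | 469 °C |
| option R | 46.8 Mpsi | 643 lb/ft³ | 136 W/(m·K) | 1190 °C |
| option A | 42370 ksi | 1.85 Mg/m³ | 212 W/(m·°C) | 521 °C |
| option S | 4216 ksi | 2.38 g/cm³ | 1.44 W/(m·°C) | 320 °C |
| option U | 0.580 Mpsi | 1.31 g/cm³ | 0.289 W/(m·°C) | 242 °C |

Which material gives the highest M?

option A

Screen on constraints: k ≥ 1.30 W/(m·K); max service T ≥ 394 °C. Survivors: option R, option A.
In SI units:
  option R: E = 322.7 GPa, ρ = 10300 kg/m³
  option A: E = 292.1 GPa, ρ = 1850 kg/m³
  option A: M = 158 MN·m/kg
  option R: M = 31.3 MN·m/kg
Option A ranks first.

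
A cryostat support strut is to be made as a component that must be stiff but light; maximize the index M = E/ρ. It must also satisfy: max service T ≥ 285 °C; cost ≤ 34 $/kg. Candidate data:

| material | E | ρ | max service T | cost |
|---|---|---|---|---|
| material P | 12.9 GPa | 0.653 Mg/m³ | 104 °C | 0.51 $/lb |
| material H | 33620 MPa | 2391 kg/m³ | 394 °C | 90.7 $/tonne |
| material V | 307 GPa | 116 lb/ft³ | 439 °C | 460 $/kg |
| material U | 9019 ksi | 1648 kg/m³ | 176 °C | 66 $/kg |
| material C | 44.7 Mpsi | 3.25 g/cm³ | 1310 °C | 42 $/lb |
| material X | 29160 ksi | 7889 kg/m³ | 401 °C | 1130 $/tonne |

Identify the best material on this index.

material X

Screen on constraints: max service T ≥ 285 °C; cost ≤ 34 $/kg. Survivors: material H, material X.
Normalizing units and computing the index:
  material H: E = 33.62 GPa, ρ = 2391 kg/m³
  material X: E = 201.1 GPa, ρ = 7889 kg/m³
  material X: M = 25.5 MN·m/kg
  material H: M = 14.1 MN·m/kg
Highest index: material X.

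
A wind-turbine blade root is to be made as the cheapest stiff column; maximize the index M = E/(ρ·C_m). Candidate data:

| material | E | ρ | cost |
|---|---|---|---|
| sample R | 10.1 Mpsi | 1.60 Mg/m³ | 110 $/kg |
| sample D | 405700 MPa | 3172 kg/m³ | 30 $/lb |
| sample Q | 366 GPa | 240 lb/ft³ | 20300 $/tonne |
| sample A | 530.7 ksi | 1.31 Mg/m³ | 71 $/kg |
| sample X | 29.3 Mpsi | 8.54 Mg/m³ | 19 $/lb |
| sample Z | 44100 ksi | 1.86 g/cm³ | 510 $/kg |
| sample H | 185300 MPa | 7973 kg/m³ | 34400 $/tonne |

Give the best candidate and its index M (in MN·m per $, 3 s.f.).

sample Q, M = 4.69 MN·m per $

Putting every candidate on a common basis:
  sample R: E = 69.64 GPa, ρ = 1600 kg/m³, cost = 110.0 $/kg
  sample D: E = 405.7 GPa, ρ = 3172 kg/m³, cost = 66.14 $/kg
  sample Q: E = 366.0 GPa, ρ = 3844 kg/m³, cost = 20.30 $/kg
  sample A: E = 3.659 GPa, ρ = 1310 kg/m³, cost = 71.00 $/kg
  sample X: E = 202.0 GPa, ρ = 8540 kg/m³, cost = 41.89 $/kg
  sample Z: E = 304.1 GPa, ρ = 1860 kg/m³, cost = 510.0 $/kg
  sample H: E = 185.3 GPa, ρ = 7973 kg/m³, cost = 34.40 $/kg
  sample Q: M = 4.69 MN·m per $
  sample D: M = 1.93 MN·m per $
  sample H: M = 0.676 MN·m per $
  sample X: M = 0.565 MN·m per $
  sample R: M = 0.396 MN·m per $
  sample Z: M = 0.321 MN·m per $
  sample A: M = 0.0393 MN·m per $
Sample Q ranks first.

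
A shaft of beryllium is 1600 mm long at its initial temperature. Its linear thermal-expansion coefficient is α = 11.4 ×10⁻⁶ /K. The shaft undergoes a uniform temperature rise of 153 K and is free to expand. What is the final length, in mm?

1602.8 mm

ΔL = α·L₀·ΔT = 11.4×10⁻⁶ × 1600 mm × 153.0 K = 2.79 mm.
L = L₀ + ΔL = 1600 + 2.79 = 1602.8 mm.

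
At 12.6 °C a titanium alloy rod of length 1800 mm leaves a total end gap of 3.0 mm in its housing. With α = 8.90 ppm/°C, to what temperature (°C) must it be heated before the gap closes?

200 °C

α·L₀·ΔT = 3.0 mm ⇒ ΔT = 3.0 / (8.90×10⁻⁶ × 1800.0) = 187.3 K.
T = 12.6 + 187.3 = 199.9 °C.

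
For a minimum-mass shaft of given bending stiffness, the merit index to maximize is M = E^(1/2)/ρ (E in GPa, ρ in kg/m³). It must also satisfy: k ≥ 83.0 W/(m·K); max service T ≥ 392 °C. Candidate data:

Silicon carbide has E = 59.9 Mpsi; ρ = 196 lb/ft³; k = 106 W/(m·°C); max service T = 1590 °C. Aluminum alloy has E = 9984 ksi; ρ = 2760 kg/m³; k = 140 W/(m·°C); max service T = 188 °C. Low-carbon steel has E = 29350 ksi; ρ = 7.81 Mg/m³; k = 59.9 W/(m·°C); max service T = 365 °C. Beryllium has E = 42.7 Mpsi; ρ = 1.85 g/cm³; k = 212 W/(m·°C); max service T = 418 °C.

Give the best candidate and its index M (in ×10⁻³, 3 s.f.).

beryllium, M = 9.27×10⁻³

Screen on constraints: k ≥ 83.0 W/(m·K); max service T ≥ 392 °C. Survivors: silicon carbide, beryllium.
In SI units:
  silicon carbide: E = 413.0 GPa, ρ = 3140 kg/m³
  beryllium: E = 294.4 GPa, ρ = 1850 kg/m³
  beryllium: M = 9.27×10⁻³
  silicon carbide: M = 6.47×10⁻³
Beryllium has the largest M.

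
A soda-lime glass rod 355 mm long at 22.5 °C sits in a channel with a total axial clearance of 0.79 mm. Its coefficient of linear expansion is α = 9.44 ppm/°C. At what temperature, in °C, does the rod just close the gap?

258 °C

α·L₀·ΔT = 0.79 mm ⇒ ΔT = 0.79 / (9.44×10⁻⁶ × 355.0) = 235.7 K.
T = 22.5 + 235.7 = 258.2 °C.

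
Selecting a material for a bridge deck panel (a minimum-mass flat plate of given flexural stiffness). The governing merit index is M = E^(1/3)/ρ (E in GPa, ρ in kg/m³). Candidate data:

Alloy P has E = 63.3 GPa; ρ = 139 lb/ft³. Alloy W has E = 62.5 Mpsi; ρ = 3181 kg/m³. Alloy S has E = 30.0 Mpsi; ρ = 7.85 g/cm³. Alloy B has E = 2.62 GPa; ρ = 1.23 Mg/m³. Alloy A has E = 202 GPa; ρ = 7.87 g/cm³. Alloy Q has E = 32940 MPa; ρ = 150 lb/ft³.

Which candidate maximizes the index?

After converting to SI:
  alloy P: E = 63.30 GPa, ρ = 2227 kg/m³
  alloy W: E = 430.9 GPa, ρ = 3181 kg/m³
  alloy S: E = 206.8 GPa, ρ = 7850 kg/m³
  alloy B: E = 2.620 GPa, ρ = 1230 kg/m³
  alloy A: E = 202.0 GPa, ρ = 7870 kg/m³
  alloy Q: E = 32.94 GPa, ρ = 2403 kg/m³
  alloy W: M = 2.37×10⁻³
  alloy P: M = 1.79×10⁻³
  alloy Q: M = 1.33×10⁻³
  alloy B: M = 1.12×10⁻³
  alloy S: M = 0.753×10⁻³
  alloy A: M = 0.746×10⁻³
Alloy W has the largest M.

alloy W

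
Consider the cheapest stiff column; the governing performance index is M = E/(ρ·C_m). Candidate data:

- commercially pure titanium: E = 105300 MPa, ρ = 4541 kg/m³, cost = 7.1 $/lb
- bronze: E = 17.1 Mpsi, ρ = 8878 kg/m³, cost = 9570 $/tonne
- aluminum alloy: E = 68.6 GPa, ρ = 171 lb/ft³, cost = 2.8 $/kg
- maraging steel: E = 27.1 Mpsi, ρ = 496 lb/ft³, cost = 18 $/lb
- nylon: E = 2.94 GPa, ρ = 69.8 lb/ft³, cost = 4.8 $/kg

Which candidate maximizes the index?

Normalizing units and computing the index:
  commercially pure titanium: E = 105.3 GPa, ρ = 4541 kg/m³, cost = 15.65 $/kg
  bronze: E = 117.9 GPa, ρ = 8878 kg/m³, cost = 9.570 $/kg
  aluminum alloy: E = 68.60 GPa, ρ = 2739 kg/m³, cost = 2.800 $/kg
  maraging steel: E = 186.8 GPa, ρ = 7945 kg/m³, cost = 39.68 $/kg
  nylon: E = 2.940 GPa, ρ = 1118 kg/m³, cost = 4.800 $/kg
  aluminum alloy: M = 8.94 MN·m per $
  commercially pure titanium: M = 1.48 MN·m per $
  bronze: M = 1.39 MN·m per $
  maraging steel: M = 0.593 MN·m per $
  nylon: M = 0.548 MN·m per $
Aluminum alloy ranks first.

aluminum alloy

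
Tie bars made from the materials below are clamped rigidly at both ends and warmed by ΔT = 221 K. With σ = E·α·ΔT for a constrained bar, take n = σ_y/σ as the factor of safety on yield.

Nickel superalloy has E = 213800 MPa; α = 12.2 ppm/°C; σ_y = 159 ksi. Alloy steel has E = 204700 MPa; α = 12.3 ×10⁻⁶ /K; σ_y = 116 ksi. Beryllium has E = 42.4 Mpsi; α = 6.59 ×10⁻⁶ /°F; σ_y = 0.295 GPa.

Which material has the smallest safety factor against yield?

beryllium

With everything in SI (GPa, ×10⁻⁶/K, MPa):
  nickel superalloy: E = 213.8, α = 12.2, σ_y = 1096 → σ = 576 MPa, n = 1.90
  alloy steel: E = 204.7, α = 12.3, σ_y = 799.8 → σ = 556 MPa, n = 1.44
  beryllium: E = 292.3, α = 11.9, σ_y = 295.0 → σ = 766 MPa, n = 0.385
Beryllium has the lowest safety factor, n = 0.385.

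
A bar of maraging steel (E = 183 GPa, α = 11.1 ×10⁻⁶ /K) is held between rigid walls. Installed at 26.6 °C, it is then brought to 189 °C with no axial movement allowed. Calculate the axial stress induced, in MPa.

ΔT = 162.4 K. Constrained thermal stress σ = E·α·ΔT = 183.0×10³ MPa × 11.1×10⁻⁶ × 162.4 = 330 MPa (compressive).

330 MPa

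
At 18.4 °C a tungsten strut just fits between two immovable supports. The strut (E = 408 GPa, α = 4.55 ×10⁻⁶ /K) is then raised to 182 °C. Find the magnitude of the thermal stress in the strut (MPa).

304 MPa

ΔT = 163.6 K. Constrained thermal stress σ = E·α·ΔT = 408.0×10³ MPa × 4.55×10⁻⁶ × 163.6 = 304 MPa (compressive).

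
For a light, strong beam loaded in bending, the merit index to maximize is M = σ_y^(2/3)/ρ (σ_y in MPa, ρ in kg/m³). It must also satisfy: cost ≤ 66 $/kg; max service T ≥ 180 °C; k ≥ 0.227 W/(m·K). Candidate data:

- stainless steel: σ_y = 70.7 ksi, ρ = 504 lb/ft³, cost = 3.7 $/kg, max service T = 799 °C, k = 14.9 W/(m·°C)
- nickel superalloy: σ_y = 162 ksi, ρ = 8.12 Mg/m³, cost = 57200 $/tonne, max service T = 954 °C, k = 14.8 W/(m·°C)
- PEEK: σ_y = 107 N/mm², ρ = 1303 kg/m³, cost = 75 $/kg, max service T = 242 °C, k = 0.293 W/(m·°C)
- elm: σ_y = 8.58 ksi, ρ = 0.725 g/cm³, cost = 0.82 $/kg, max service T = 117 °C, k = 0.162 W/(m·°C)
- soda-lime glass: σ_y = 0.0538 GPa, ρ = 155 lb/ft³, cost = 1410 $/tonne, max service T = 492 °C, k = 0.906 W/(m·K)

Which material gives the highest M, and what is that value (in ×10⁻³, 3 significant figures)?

nickel superalloy, M = 13.3×10⁻³

Screen on constraints: cost ≤ 66 $/kg; max service T ≥ 180 °C; k ≥ 0.227 W/(m·K). Survivors: stainless steel, nickel superalloy, soda-lime glass.
Putting every candidate on a common basis:
  stainless steel: σ_y = 487.5 MPa, ρ = 8073 kg/m³
  nickel superalloy: σ_y = 1117 MPa, ρ = 8120 kg/m³
  soda-lime glass: σ_y = 53.80 MPa, ρ = 2483 kg/m³
  nickel superalloy: M = 13.3×10⁻³
  stainless steel: M = 7.67×10⁻³
  soda-lime glass: M = 5.74×10⁻³
Nickel superalloy ranks first.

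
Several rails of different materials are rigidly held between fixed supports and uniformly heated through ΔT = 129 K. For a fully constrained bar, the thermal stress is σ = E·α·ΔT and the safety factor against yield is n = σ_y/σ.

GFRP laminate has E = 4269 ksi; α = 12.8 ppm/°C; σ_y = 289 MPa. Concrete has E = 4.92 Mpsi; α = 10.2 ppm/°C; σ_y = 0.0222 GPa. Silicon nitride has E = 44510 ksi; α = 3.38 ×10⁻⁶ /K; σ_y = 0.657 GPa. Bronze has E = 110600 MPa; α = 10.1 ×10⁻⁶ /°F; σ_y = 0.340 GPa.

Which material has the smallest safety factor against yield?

concrete

Per material, after unit conversion:
  GFRP laminate: E = 29.43, α = 12.8, σ_y = 289.0 → σ = 48.6 MPa, n = 5.95
  concrete: E = 33.92, α = 10.2, σ_y = 22.20 → σ = 44.6 MPa, n = 0.497
  silicon nitride: E = 306.9, α = 3.38, σ_y = 657.0 → σ = 134 MPa, n = 4.91
  bronze: E = 110.6, α = 18.2, σ_y = 340.0 → σ = 259 MPa, n = 1.31
Smallest n: concrete with n = 0.497.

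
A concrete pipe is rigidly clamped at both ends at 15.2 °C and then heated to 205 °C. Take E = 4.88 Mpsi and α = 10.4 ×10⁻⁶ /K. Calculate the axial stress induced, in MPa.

E = 4.88 Mpsi = 33.65 GPa.
ΔT = 189.8 K. Constrained thermal stress σ = E·α·ΔT = 33.65×10³ MPa × 10.4×10⁻⁶ × 189.8 = 66.4 MPa (compressive).

66.4 MPa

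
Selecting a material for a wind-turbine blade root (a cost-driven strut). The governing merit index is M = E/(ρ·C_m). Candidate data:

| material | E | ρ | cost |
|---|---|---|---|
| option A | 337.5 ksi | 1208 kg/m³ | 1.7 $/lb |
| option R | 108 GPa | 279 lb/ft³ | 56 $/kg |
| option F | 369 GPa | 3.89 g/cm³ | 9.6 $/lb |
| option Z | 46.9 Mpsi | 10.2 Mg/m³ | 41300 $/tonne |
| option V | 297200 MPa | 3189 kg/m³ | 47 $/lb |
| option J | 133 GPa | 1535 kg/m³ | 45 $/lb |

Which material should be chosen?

option F

Convert each candidate to consistent units, then evaluate M:
  option A: E = 2.327 GPa, ρ = 1208 kg/m³, cost = 3.748 $/kg
  option R: E = 108.0 GPa, ρ = 4469 kg/m³, cost = 56.00 $/kg
  option F: E = 369.0 GPa, ρ = 3890 kg/m³, cost = 21.16 $/kg
  option Z: E = 323.4 GPa, ρ = 10200 kg/m³, cost = 41.30 $/kg
  option V: E = 297.2 GPa, ρ = 3189 kg/m³, cost = 103.6 $/kg
  option J: E = 133.0 GPa, ρ = 1535 kg/m³, cost = 99.21 $/kg
  option F: M = 4.48 MN·m per $
  option V: M = 0.899 MN·m per $
  option J: M = 0.873 MN·m per $
  option Z: M = 0.768 MN·m per $
  option A: M = 0.514 MN·m per $
  option R: M = 0.432 MN·m per $
The maximum is for option F.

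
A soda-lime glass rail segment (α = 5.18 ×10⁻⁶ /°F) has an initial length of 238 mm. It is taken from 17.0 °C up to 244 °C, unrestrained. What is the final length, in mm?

238.50 mm

Convert α: 5.18×10⁻⁶/°F × (9/5) = 9.32×10⁻⁶/K.
ΔT = 244 − 17.0 = 227.0 K.
ΔL = α·L₀·ΔT = 9.32×10⁻⁶ × 238 mm × 227.0 K = 0.504 mm.
L = L₀ + ΔL = 238 + 0.504 = 238.50 mm.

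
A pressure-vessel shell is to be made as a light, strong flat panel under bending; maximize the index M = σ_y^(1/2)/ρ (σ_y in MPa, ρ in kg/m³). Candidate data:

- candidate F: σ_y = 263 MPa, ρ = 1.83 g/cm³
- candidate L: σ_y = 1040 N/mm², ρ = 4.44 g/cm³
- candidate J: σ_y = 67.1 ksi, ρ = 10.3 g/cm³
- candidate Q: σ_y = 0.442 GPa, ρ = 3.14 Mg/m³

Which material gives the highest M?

candidate F

In SI units:
  candidate F: σ_y = 263.0 MPa, ρ = 1830 kg/m³
  candidate L: σ_y = 1040 MPa, ρ = 4440 kg/m³
  candidate J: σ_y = 462.6 MPa, ρ = 10300 kg/m³
  candidate Q: σ_y = 442.0 MPa, ρ = 3140 kg/m³
  candidate F: M = 8.86×10⁻³
  candidate L: M = 7.26×10⁻³
  candidate Q: M = 6.70×10⁻³
  candidate J: M = 2.09×10⁻³
The maximum is for candidate F.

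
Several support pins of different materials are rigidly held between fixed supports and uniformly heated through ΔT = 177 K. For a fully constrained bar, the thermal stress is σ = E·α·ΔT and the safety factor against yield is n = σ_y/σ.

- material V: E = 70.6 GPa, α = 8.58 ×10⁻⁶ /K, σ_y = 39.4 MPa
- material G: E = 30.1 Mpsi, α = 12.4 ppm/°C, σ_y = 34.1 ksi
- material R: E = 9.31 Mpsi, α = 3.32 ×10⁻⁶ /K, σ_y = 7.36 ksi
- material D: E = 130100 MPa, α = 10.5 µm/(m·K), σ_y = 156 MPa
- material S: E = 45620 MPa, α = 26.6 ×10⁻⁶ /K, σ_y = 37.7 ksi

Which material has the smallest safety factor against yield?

In consistent units (E in GPa, α in ×10⁻⁶/K, σ_y in MPa):
  material V: E = 70.60, α = 8.58, σ_y = 39.40 → σ = 107 MPa, n = 0.367
  material G: E = 207.5, α = 12.4, σ_y = 235.1 → σ = 455 MPa, n = 0.516
  material R: E = 64.19, α = 3.32, σ_y = 50.75 → σ = 37.7 MPa, n = 1.35
  material D: E = 130.1, α = 10.5, σ_y = 156.0 → σ = 242 MPa, n = 0.645
  material S: E = 45.62, α = 26.6, σ_y = 259.9 → σ = 215 MPa, n = 1.21
Material V has the lowest safety factor, n = 0.367.

material V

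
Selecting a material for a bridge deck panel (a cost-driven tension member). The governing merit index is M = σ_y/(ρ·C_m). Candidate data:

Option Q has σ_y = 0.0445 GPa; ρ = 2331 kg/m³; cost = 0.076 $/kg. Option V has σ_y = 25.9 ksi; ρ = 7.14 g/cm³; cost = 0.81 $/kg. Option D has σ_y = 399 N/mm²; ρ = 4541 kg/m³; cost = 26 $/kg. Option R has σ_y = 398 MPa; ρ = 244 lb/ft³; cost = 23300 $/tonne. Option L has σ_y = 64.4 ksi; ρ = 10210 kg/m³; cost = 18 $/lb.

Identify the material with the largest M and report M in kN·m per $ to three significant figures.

Putting every candidate on a common basis:
  option Q: σ_y = 44.50 MPa, ρ = 2331 kg/m³, cost = 0.07600 $/kg
  option V: σ_y = 178.6 MPa, ρ = 7140 kg/m³, cost = 0.8100 $/kg
  option D: σ_y = 399.0 MPa, ρ = 4541 kg/m³, cost = 26.00 $/kg
  option R: σ_y = 398.0 MPa, ρ = 3909 kg/m³, cost = 23.30 $/kg
  option L: σ_y = 444.0 MPa, ρ = 10210 kg/m³, cost = 39.68 $/kg
  option Q: M = 251 kN·m per $
  option V: M = 30.9 kN·m per $
  option R: M = 4.37 kN·m per $
  option D: M = 3.38 kN·m per $
  option L: M = 1.10 kN·m per $
Option Q has the largest M.

option Q, M = 251 kN·m per $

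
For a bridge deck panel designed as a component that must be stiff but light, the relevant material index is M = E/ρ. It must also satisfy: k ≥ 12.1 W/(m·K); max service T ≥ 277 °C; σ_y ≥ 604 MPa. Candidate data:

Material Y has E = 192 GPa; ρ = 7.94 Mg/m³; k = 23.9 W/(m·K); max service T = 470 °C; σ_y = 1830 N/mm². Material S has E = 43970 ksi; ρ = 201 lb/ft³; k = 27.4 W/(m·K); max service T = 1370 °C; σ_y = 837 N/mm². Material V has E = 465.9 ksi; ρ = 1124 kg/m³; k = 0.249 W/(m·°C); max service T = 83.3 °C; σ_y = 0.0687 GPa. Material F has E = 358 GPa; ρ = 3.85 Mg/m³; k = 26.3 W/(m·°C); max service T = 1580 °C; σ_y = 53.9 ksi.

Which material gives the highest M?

Screen on constraints: k ≥ 12.1 W/(m·K); max service T ≥ 277 °C; σ_y ≥ 604 MPa. Survivors: material Y, material S.
Putting every candidate on a common basis:
  material Y: E = 192.0 GPa, ρ = 7940 kg/m³
  material S: E = 303.2 GPa, ρ = 3220 kg/m³
  material S: M = 94.2 MN·m/kg
  material Y: M = 24.2 MN·m/kg
Highest index: material S.

material S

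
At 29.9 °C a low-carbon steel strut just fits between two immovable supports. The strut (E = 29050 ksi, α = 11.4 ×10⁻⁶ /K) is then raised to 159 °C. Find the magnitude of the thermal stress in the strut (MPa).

E = 29050 ksi = 200.3 GPa.
ΔT = 129.1 K. Constrained thermal stress σ = E·α·ΔT = 200.3×10³ MPa × 11.4×10⁻⁶ × 129.1 = 295 MPa (compressive).

295 MPa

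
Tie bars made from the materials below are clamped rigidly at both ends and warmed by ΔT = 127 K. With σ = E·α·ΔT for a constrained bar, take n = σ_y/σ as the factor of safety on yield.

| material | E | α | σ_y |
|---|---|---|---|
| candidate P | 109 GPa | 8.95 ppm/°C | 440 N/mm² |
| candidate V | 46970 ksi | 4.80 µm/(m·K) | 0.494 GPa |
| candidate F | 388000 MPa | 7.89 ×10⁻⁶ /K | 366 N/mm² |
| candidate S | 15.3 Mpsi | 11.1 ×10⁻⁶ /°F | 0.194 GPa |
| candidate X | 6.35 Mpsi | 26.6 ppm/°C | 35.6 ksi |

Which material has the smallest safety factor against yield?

In consistent units (E in GPa, α in ×10⁻⁶/K, σ_y in MPa):
  candidate P: E = 109.0, α = 8.95, σ_y = 440.0 → σ = 124 MPa, n = 3.55
  candidate V: E = 323.8, α = 4.80, σ_y = 494.0 → σ = 197 MPa, n = 2.50
  candidate F: E = 388.0, α = 7.89, σ_y = 366.0 → σ = 389 MPa, n = 0.941
  candidate S: E = 105.5, α = 20.0, σ_y = 194.0 → σ = 268 MPa, n = 0.725
  candidate X: E = 43.78, α = 26.6, σ_y = 245.5 → σ = 148 MPa, n = 1.66
The minimum is candidate S at n = 0.725.

candidate S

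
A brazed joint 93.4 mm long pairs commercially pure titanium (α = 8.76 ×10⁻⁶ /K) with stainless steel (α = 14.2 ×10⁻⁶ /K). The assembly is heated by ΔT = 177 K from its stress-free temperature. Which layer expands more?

α(commercially pure titanium) = 8.76×10⁻⁶/K vs α(stainless steel) = 14.2×10⁻⁶/K.
Higher α expands more for the same ΔT: stainless steel.

stainless steel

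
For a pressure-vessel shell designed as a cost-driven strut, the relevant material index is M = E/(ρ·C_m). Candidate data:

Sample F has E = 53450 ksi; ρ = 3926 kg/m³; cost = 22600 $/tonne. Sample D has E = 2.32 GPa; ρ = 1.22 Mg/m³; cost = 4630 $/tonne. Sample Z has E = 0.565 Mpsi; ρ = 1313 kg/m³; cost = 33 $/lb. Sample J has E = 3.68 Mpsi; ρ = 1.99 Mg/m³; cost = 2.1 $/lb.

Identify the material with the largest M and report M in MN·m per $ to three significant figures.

sample F, M = 4.15 MN·m per $

In SI units:
  sample F: E = 368.5 GPa, ρ = 3926 kg/m³, cost = 22.60 $/kg
  sample D: E = 2.320 GPa, ρ = 1220 kg/m³, cost = 4.630 $/kg
  sample Z: E = 3.896 GPa, ρ = 1313 kg/m³, cost = 72.75 $/kg
  sample J: E = 25.37 GPa, ρ = 1990 kg/m³, cost = 4.630 $/kg
  sample F: M = 4.15 MN·m per $
  sample J: M = 2.75 MN·m per $
  sample D: M = 0.411 MN·m per $
  sample Z: M = 0.0408 MN·m per $
Highest index: sample F.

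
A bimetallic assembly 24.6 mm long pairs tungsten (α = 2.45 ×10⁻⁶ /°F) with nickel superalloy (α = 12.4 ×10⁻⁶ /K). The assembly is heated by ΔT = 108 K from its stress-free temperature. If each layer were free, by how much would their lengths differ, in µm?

21.2 µm

tungsten: α = 2.45×10⁻⁶/°F × 9/5 = 4.41×10⁻⁶/K.
Δα = |4.41 − 12.4|×10⁻⁶/K = 7.99×10⁻⁶/K.
ΔL_mismatch = Δα·L·ΔT = 7.99×10⁻⁶ × 24.6 mm × 108.0 K = 21.2 µm.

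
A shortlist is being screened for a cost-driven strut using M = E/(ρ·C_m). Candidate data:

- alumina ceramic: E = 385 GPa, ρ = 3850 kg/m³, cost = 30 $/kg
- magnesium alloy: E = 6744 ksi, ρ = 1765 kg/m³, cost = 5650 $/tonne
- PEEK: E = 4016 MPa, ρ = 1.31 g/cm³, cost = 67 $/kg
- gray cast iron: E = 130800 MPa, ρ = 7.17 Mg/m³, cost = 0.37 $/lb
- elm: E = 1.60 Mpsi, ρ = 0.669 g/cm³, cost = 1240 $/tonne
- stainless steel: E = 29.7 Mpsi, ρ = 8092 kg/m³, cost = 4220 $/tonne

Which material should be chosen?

gray cast iron

Normalizing units and computing the index:
  alumina ceramic: E = 385.0 GPa, ρ = 3850 kg/m³, cost = 30.00 $/kg
  magnesium alloy: E = 46.50 GPa, ρ = 1765 kg/m³, cost = 5.650 $/kg
  PEEK: E = 4.016 GPa, ρ = 1310 kg/m³, cost = 67.00 $/kg
  gray cast iron: E = 130.8 GPa, ρ = 7170 kg/m³, cost = 0.8157 $/kg
  elm: E = 11.03 GPa, ρ = 669.0 kg/m³, cost = 1.240 $/kg
  stainless steel: E = 204.8 GPa, ρ = 8092 kg/m³, cost = 4.220 $/kg
  gray cast iron: M = 22.4 MN·m per $
  elm: M = 13.3 MN·m per $
  stainless steel: M = 6.00 MN·m per $
  magnesium alloy: M = 4.66 MN·m per $
  alumina ceramic: M = 3.33 MN·m per $
  PEEK: M = 0.0458 MN·m per $
Gray cast iron ranks first.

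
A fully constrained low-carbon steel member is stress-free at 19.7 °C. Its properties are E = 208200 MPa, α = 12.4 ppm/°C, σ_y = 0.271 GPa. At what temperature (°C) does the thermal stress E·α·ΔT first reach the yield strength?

E = 208200 MPa = 208.2 GPa.
σ_y = 0.271 GPa = 271.0 MPa.
E·α·ΔT = 271.0 MPa ⇒ ΔT = 271.0 / (208.2×10³ × 12.4×10⁻⁶) = 105.0 K.
T = 19.7 + 105.0 = 124.7 °C.

125 °C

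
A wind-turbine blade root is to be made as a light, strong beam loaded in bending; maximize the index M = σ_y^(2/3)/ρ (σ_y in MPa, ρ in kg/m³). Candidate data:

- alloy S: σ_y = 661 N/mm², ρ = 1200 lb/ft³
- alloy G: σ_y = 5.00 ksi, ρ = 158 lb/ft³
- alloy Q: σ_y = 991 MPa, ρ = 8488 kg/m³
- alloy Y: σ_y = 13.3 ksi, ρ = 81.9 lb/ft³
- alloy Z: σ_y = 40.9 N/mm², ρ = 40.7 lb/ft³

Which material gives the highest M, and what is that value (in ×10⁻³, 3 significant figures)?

Convert each candidate to consistent units, then evaluate M:
  alloy S: σ_y = 661.0 MPa, ρ = 19220 kg/m³
  alloy G: σ_y = 34.47 MPa, ρ = 2531 kg/m³
  alloy Q: σ_y = 991.0 MPa, ρ = 8488 kg/m³
  alloy Y: σ_y = 91.70 MPa, ρ = 1312 kg/m³
  alloy Z: σ_y = 40.90 MPa, ρ = 652.0 kg/m³
  alloy Z: M = 18.2×10⁻³
  alloy Y: M = 15.5×10⁻³
  alloy Q: M = 11.7×10⁻³
  alloy G: M = 4.19×10⁻³
  alloy S: M = 3.95×10⁻³
The maximum is for alloy Z.

alloy Z, M = 18.2×10⁻³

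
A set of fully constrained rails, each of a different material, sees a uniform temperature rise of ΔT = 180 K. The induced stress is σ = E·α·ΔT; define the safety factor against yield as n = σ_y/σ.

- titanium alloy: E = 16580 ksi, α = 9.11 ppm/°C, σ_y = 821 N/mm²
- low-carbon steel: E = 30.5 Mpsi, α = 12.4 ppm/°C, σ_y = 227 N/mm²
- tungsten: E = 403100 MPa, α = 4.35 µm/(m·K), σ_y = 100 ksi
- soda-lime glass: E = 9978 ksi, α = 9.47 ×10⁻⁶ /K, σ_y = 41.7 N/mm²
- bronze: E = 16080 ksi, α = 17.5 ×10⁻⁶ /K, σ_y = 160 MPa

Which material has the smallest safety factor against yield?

Per material, after unit conversion:
  titanium alloy: E = 114.3, α = 9.11, σ_y = 821.0 → σ = 187 MPa, n = 4.38
  low-carbon steel: E = 210.3, α = 12.4, σ_y = 227.0 → σ = 469 MPa, n = 0.484
  tungsten: E = 403.1, α = 4.35, σ_y = 689.5 → σ = 316 MPa, n = 2.18
  soda-lime glass: E = 68.80, α = 9.47, σ_y = 41.70 → σ = 117 MPa, n = 0.356
  bronze: E = 110.9, α = 17.5, σ_y = 160.0 → σ = 349 MPa, n = 0.458
Soda-lime glass has the lowest safety factor, n = 0.356.

soda-lime glass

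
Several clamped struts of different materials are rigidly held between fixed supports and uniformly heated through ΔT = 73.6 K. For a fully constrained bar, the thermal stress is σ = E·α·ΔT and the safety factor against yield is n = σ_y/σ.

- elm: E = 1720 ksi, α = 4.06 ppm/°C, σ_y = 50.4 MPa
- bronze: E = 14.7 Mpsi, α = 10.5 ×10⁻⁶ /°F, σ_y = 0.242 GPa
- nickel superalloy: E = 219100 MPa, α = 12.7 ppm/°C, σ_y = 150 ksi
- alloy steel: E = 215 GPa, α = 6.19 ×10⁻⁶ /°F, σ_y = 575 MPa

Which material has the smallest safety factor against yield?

bronze

In consistent units (E in GPa, α in ×10⁻⁶/K, σ_y in MPa):
  elm: E = 11.86, α = 4.06, σ_y = 50.40 → σ = 3.54 MPa, n = 14.2
  bronze: E = 101.4, α = 18.9, σ_y = 242.0 → σ = 141 MPa, n = 1.72
  nickel superalloy: E = 219.1, α = 12.7, σ_y = 1034 → σ = 205 MPa, n = 5.05
  alloy steel: E = 215.0, α = 11.1, σ_y = 575.0 → σ = 176 MPa, n = 3.26
Smallest n: bronze with n = 1.72.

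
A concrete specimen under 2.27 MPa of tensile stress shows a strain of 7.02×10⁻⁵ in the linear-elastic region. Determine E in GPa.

32.3 GPa

E = σ/ε = 2.27 MPa / 7.02×10⁻⁵ = 32340 MPa = 32.3 GPa.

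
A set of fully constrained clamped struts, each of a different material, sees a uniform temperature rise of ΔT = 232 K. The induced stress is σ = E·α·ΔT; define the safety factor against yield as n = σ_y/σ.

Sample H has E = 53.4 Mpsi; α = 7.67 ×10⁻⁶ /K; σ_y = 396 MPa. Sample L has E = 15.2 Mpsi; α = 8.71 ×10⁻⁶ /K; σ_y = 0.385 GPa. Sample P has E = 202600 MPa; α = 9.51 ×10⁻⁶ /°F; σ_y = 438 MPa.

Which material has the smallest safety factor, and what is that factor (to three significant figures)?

sample P, n = 0.544

In consistent units (E in GPa, α in ×10⁻⁶/K, σ_y in MPa):
  sample H: E = 368.2, α = 7.67, σ_y = 396.0 → σ = 655 MPa, n = 0.604
  sample L: E = 104.8, α = 8.71, σ_y = 385.0 → σ = 212 MPa, n = 1.82
  sample P: E = 202.6, α = 17.1, σ_y = 438.0 → σ = 805 MPa, n = 0.544
Smallest n: sample P with n = 0.544.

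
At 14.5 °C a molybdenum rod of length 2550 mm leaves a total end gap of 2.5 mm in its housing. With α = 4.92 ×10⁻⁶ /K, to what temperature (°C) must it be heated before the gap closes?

214 °C

α·L₀·ΔT = 2.5 mm ⇒ ΔT = 2.5 / (4.92×10⁻⁶ × 2550.0) = 199.3 K.
T = 14.5 + 199.3 = 213.8 °C.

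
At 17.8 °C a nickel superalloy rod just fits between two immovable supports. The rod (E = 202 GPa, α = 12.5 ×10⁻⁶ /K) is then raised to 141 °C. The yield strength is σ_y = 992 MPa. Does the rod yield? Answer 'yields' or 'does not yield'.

ΔT = 123.2 K. Constrained thermal stress σ = E·α·ΔT = 202.0×10³ MPa × 12.5×10⁻⁶ × 123.2 = 311 MPa (compressive).
Compare to σ_y = 992 MPa: σ < σ_y, so it does not yield.

does not yield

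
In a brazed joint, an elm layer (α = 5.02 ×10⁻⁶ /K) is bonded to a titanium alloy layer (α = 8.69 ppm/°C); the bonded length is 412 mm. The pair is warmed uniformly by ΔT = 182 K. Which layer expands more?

α(elm) = 5.02×10⁻⁶/K vs α(titanium alloy) = 8.69×10⁻⁶/K.
Higher α expands more for the same ΔT: titanium alloy.

titanium alloy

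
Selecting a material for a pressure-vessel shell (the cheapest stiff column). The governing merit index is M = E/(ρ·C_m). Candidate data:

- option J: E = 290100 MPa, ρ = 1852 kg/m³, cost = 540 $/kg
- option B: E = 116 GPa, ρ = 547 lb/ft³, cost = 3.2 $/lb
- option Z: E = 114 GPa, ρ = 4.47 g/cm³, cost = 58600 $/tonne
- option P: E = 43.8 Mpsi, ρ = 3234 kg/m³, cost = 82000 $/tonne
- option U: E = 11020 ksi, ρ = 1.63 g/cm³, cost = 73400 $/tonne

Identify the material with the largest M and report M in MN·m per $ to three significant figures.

option B, M = 1.88 MN·m per $

Normalizing units and computing the index:
  option J: E = 290.1 GPa, ρ = 1852 kg/m³, cost = 540.0 $/kg
  option B: E = 116.0 GPa, ρ = 8762 kg/m³, cost = 7.055 $/kg
  option Z: E = 114.0 GPa, ρ = 4470 kg/m³, cost = 58.60 $/kg
  option P: E = 302.0 GPa, ρ = 3234 kg/m³, cost = 82.00 $/kg
  option U: E = 75.98 GPa, ρ = 1630 kg/m³, cost = 73.40 $/kg
  option B: M = 1.88 MN·m per $
  option P: M = 1.14 MN·m per $
  option U: M = 0.635 MN·m per $
  option Z: M = 0.435 MN·m per $
  option J: M = 0.290 MN·m per $
Option B ranks first.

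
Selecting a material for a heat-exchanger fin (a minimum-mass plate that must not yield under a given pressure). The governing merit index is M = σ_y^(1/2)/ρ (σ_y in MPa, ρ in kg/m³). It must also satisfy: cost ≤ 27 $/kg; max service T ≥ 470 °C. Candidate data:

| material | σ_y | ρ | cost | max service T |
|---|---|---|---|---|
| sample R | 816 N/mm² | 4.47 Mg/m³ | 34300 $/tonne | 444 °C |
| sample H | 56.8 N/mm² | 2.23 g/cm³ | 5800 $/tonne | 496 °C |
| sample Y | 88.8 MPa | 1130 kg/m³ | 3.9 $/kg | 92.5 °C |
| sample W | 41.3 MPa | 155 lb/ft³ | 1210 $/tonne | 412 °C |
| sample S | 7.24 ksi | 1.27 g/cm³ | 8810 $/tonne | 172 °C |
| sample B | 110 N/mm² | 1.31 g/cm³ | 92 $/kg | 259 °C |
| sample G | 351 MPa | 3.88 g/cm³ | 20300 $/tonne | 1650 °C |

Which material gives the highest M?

Screen on constraints: cost ≤ 27 $/kg; max service T ≥ 470 °C. Survivors: sample H, sample G.
Convert each candidate to consistent units, then evaluate M:
  sample H: σ_y = 56.80 MPa, ρ = 2230 kg/m³
  sample G: σ_y = 351.0 MPa, ρ = 3880 kg/m³
  sample G: M = 4.83×10⁻³
  sample H: M = 3.38×10⁻³
The maximum is for sample G.

sample G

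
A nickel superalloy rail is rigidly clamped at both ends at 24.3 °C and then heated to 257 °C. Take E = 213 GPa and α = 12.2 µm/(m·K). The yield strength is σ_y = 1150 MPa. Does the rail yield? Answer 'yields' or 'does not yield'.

does not yield

ΔT = 232.7 K. Constrained thermal stress σ = E·α·ΔT = 213.0×10³ MPa × 12.2×10⁻⁶ × 232.7 = 605 MPa (compressive).
Compare to σ_y = 1150 MPa: σ < σ_y, so it does not yield.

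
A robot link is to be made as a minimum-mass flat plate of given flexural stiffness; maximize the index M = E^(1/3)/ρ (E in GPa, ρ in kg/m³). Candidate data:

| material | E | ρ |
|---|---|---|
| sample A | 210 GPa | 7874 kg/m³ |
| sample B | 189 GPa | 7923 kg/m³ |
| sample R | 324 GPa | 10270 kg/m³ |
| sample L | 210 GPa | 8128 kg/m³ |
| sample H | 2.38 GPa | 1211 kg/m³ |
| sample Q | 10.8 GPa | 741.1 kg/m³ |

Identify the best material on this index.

Computing M directly (units already consistent):
  sample Q: M = 2.98×10⁻³
  sample H: M = 1.10×10⁻³
  sample A: M = 0.755×10⁻³
  sample L: M = 0.731×10⁻³
  sample B: M = 0.724×10⁻³
  sample R: M = 0.669×10⁻³
Sample Q has the largest M.

sample Q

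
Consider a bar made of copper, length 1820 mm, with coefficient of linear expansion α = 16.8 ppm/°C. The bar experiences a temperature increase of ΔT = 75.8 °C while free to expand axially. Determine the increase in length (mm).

ΔL = α·L₀·ΔT = 16.8×10⁻⁶ × 1820 mm × 75.80 K = 2.32 mm.

2.32 mm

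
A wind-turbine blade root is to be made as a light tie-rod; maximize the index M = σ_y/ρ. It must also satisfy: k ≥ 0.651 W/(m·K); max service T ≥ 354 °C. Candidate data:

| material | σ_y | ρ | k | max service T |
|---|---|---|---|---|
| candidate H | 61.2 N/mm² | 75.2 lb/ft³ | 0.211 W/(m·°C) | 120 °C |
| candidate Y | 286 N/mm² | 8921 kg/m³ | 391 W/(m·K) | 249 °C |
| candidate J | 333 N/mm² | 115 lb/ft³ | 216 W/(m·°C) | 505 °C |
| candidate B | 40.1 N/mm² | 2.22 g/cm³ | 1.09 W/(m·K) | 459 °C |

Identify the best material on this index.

candidate J

Screen on constraints: k ≥ 0.651 W/(m·K); max service T ≥ 354 °C. Survivors: candidate J, candidate B.
Normalizing units and computing the index:
  candidate J: σ_y = 333.0 MPa, ρ = 1842 kg/m³
  candidate B: σ_y = 40.10 MPa, ρ = 2220 kg/m³
  candidate J: M = 181 kN·m/kg
  candidate B: M = 18.1 kN·m/kg
Candidate J ranks first.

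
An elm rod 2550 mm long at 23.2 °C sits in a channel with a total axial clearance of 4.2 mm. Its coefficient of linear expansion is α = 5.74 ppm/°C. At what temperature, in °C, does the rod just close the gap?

α·L₀·ΔT = 4.2 mm ⇒ ΔT = 4.2 / (5.74×10⁻⁶ × 2550.0) = 286.9 K.
T = 23.2 + 286.9 = 310.1 °C.

310 °C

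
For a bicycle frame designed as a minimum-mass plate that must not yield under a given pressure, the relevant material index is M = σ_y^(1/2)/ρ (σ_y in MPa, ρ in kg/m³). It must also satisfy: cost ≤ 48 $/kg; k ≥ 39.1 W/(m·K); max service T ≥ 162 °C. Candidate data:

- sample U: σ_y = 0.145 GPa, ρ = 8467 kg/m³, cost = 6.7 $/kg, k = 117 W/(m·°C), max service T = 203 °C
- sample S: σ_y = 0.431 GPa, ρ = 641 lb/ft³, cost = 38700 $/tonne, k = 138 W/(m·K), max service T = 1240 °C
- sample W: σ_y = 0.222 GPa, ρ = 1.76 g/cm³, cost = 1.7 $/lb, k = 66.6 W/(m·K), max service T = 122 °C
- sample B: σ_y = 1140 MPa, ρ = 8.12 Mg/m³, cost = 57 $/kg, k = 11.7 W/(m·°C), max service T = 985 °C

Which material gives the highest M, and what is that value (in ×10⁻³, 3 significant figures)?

sample S, M = 2.02×10⁻³

Screen on constraints: cost ≤ 48 $/kg; k ≥ 39.1 W/(m·K); max service T ≥ 162 °C. Survivors: sample U, sample S.
In SI units:
  sample U: σ_y = 145.0 MPa, ρ = 8467 kg/m³
  sample S: σ_y = 431.0 MPa, ρ = 10270 kg/m³
  sample S: M = 2.02×10⁻³
  sample U: M = 1.42×10⁻³
Sample S has the largest M.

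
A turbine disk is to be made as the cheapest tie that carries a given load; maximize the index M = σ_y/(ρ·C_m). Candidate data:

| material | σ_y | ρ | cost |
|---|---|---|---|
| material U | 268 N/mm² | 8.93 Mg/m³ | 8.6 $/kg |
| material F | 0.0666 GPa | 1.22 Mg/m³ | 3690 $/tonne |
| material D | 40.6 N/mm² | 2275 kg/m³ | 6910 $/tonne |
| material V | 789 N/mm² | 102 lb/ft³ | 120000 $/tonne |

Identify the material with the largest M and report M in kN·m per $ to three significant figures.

material F, M = 14.8 kN·m per $

In SI units:
  material U: σ_y = 268.0 MPa, ρ = 8930 kg/m³, cost = 8.600 $/kg
  material F: σ_y = 66.60 MPa, ρ = 1220 kg/m³, cost = 3.690 $/kg
  material D: σ_y = 40.60 MPa, ρ = 2275 kg/m³, cost = 6.910 $/kg
  material V: σ_y = 789.0 MPa, ρ = 1634 kg/m³, cost = 120.0 $/kg
  material F: M = 14.8 kN·m per $
  material V: M = 4.02 kN·m per $
  material U: M = 3.49 kN·m per $
  material D: M = 2.58 kN·m per $
Material F ranks first.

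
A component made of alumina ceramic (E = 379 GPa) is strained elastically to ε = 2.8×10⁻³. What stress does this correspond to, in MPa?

σ = E·ε = 379000 MPa × 2.8×10⁻³ = 1060 MPa.

1060 MPa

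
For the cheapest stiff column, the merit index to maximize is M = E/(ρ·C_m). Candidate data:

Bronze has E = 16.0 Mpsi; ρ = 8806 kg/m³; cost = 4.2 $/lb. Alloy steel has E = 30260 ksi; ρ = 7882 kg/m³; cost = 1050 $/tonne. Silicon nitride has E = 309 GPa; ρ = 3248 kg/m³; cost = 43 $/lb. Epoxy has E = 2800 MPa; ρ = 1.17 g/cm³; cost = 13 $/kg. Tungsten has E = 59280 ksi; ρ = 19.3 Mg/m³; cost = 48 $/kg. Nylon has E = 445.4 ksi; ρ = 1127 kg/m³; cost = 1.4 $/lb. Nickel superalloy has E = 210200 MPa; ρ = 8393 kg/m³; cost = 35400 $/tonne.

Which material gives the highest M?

alloy steel

Convert each candidate to consistent units, then evaluate M:
  bronze: E = 110.3 GPa, ρ = 8806 kg/m³, cost = 9.259 $/kg
  alloy steel: E = 208.6 GPa, ρ = 7882 kg/m³, cost = 1.050 $/kg
  silicon nitride: E = 309.0 GPa, ρ = 3248 kg/m³, cost = 94.80 $/kg
  epoxy: E = 2.800 GPa, ρ = 1170 kg/m³, cost = 13.00 $/kg
  tungsten: E = 408.7 GPa, ρ = 19300 kg/m³, cost = 48.00 $/kg
  nylon: E = 3.071 GPa, ρ = 1127 kg/m³, cost = 3.086 $/kg
  nickel superalloy: E = 210.2 GPa, ρ = 8393 kg/m³, cost = 35.40 $/kg
  alloy steel: M = 25.2 MN·m per $
  bronze: M = 1.35 MN·m per $
  silicon nitride: M = 1.00 MN·m per $
  nylon: M = 0.883 MN·m per $
  nickel superalloy: M = 0.707 MN·m per $
  tungsten: M = 0.441 MN·m per $
  epoxy: M = 0.184 MN·m per $
Alloy steel ranks first.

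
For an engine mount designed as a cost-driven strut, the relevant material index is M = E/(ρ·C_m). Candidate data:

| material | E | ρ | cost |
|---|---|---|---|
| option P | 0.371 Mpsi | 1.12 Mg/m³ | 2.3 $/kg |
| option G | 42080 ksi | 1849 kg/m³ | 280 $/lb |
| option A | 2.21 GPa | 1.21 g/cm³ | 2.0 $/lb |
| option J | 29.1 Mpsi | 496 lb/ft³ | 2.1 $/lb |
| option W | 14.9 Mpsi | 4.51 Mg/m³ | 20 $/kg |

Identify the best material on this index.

Normalizing units and computing the index:
  option P: E = 2.558 GPa, ρ = 1120 kg/m³, cost = 2.300 $/kg
  option G: E = 290.1 GPa, ρ = 1849 kg/m³, cost = 617.3 $/kg
  option A: E = 2.210 GPa, ρ = 1210 kg/m³, cost = 4.409 $/kg
  option J: E = 200.6 GPa, ρ = 7945 kg/m³, cost = 4.630 $/kg
  option W: E = 102.7 GPa, ρ = 4510 kg/m³, cost = 20.00 $/kg
  option J: M = 5.45 MN·m per $
  option W: M = 1.14 MN·m per $
  option P: M = 0.993 MN·m per $
  option A: M = 0.414 MN·m per $
  option G: M = 0.254 MN·m per $
Option J ranks first.

option J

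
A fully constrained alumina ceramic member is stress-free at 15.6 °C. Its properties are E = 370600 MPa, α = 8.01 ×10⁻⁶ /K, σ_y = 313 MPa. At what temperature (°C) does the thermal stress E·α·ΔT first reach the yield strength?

E = 370600 MPa = 370.6 GPa.
E·α·ΔT = 313.0 MPa ⇒ ΔT = 313.0 / (370.6×10³ × 8.01×10⁻⁶) = 105.4 K.
T = 15.6 + 105.4 = 121.0 °C.

121 °C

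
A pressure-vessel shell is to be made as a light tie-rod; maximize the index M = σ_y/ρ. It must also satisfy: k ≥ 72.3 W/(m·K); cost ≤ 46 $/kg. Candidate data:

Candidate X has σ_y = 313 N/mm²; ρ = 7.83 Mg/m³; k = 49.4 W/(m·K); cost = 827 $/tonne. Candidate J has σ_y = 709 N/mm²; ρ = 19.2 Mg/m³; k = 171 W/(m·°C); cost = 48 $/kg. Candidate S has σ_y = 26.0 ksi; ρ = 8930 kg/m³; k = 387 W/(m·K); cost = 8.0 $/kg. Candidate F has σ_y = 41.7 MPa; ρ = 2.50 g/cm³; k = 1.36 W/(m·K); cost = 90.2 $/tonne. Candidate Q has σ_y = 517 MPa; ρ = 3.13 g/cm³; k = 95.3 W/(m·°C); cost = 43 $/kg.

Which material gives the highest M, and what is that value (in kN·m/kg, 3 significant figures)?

candidate Q, M = 165 kN·m/kg

Screen on constraints: k ≥ 72.3 W/(m·K); cost ≤ 46 $/kg. Survivors: candidate S, candidate Q.
Putting every candidate on a common basis:
  candidate S: σ_y = 179.3 MPa, ρ = 8930 kg/m³
  candidate Q: σ_y = 517.0 MPa, ρ = 3130 kg/m³
  candidate Q: M = 165 kN·m/kg
  candidate S: M = 20.1 kN·m/kg
The maximum is for candidate Q.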